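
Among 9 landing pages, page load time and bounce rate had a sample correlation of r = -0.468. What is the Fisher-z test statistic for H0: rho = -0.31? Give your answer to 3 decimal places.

-0.458

z_r = atanh(-0.468) = -0.507506,  z_0 = atanh(-0.31) = -0.320545
SE = 1/√(n−3) = 1/√6 = 0.408248
z = (z_r − z_0)/SE = (-0.507506 − (-0.320545)) / 0.408248 = -0.186961 / 0.408248 = -0.458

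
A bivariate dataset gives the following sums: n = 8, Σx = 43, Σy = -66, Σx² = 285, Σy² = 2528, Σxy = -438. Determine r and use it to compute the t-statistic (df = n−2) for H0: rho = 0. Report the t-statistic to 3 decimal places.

-0.645

Numerator: nΣxy − (Σx)(Σy) = 8·(-438) − (43)(-66) = -666
Denominator: √[(nΣx²−(Σx)²)(nΣy²−(Σy)²)]
  nΣx²−(Σx)² = 8·285 − 1849 = 431;  nΣy²−(Σy)² = 8·2528 − 4356 = 15868
  √(431·15868) = √6839108 = 2615.1688
r = -666 / 2615.1688 = -0.2547
t = r·√(n−2)/√(1−r²) = -0.2547·√6 / √(1−0.064872) = -0.623885 / 0.967020 = -0.645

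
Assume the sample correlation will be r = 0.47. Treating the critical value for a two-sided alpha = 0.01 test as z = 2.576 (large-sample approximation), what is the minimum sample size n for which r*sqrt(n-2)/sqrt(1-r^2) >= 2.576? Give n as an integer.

26

Need r·√(n−2)/√(1−r²) ≥ 2.576
√(n−2) ≥ 2.576·√(1−0.2209) / 0.47 = 2.576·0.882666 / 0.47 = 4.8378
n−2 ≥ 23.4043  ⇒  n ≥ 25.4043
Smallest integer n = 26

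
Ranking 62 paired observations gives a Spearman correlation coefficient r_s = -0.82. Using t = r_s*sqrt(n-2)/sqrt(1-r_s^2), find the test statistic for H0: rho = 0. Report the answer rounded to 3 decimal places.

-11.097

t = r_s·√(n−2) / √(1−r_s²) with r_s = -0.82, n = 62
  = -0.82·√60 / √(1 − 0.6724)
  = -0.82·7.745967 / 0.572364
  = -6.351693 / 0.572364 = -11.097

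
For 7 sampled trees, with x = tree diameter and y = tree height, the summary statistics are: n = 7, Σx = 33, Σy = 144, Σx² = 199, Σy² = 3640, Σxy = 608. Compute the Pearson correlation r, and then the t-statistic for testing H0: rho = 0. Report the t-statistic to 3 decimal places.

-1.014

Numerator: nΣxy − (Σx)(Σy) = 7·608 − (33)(144) = -496
Denominator: √[(nΣx²−(Σx)²)(nΣy²−(Σy)²)]
  nΣx²−(Σx)² = 7·199 − 1089 = 304;  nΣy²−(Σy)² = 7·3640 − 20736 = 4744
  √(304·4744) = √1442176 = 1200.9063
r = -496 / 1200.9063 = -0.4130
t = r·√(n−2)/√(1−r²) = -0.4130·√5 / √(1−0.170569) = -0.923496 / 0.910731 = -1.014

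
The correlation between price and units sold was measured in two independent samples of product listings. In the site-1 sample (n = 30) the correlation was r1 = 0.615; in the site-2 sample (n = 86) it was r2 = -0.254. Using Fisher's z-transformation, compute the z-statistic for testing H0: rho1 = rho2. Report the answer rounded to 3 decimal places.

4.408

z1 = atanh(0.615) = 0.716923,  z2 = atanh(-0.254) = -0.259684
SE = √(1/(n1−3) + 1/(n2−3)) = √(1/27 + 1/83) = √(0.0370370 + 0.0120482) = √0.0490852 = 0.221552
z = (z1 − z2)/SE = (0.716923 − (-0.259684)) / 0.221552 = 0.976607 / 0.221552 = 4.408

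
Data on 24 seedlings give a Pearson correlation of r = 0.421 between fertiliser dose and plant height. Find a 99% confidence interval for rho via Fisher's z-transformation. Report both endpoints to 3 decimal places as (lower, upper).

z_r = atanh(0.421) = 0.448907;  SE = 1/√(n−3) = 1/√21 = 0.218218
z-limits: 0.448907 ± 2.576·0.218218 = 0.448907 ± 0.562130 = [-0.113223, 1.011037]
ρ-limits: (tanh -0.113223, tanh 1.011037) = (-0.113, 0.766)

(-0.113, 0.766)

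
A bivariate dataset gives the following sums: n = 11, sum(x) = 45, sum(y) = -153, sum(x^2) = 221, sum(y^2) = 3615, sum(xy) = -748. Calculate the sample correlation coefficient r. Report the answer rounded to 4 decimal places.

-0.5212

Numerator: nΣxy − (Σx)(Σy) = 11·(-748) − (45)(-153) = -1343
Denominator: √[(nΣx²−(Σx)²)(nΣy²−(Σy)²)]
  nΣx²−(Σx)² = 11·221 − 2025 = 406;  nΣy²−(Σy)² = 11·3615 − 23409 = 16356
  √(406·16356) = √6640536 = 2576.9237
r = -1343 / 2576.9237 = -0.5212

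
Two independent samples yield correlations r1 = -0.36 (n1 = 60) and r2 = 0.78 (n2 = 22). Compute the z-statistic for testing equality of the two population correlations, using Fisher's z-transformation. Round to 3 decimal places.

z1 = atanh(-0.36) = -0.376886,  z2 = atanh(0.78) = 1.045371
SE = √(1/(n1−3) + 1/(n2−3)) = √(1/57 + 1/19) = √(0.0175439 + 0.0526316) = √0.0701755 = 0.264907
z = (z1 − z2)/SE = (-0.376886 − 1.045371) / 0.264907 = -1.422257 / 0.264907 = -5.369

-5.369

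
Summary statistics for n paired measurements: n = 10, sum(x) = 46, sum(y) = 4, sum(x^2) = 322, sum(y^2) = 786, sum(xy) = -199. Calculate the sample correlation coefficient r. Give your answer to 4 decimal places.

-0.7388

S_xy = nΣxy − ΣxΣy = 10·(-199) − 46·4 = -1990 − 184 = -2174
S_xx = nΣx² − (Σx)² = 10·322 − 46² = 3220 − 2116 = 1104
S_yy = nΣy² − (Σy)² = 10·786 − 4² = 7860 − 16 = 7844
r = S_xy / √(S_xx·S_yy) = -2174 / √(1104·7844) = -2174 / √8659776 = -2174 / 2942.7497 = -0.7388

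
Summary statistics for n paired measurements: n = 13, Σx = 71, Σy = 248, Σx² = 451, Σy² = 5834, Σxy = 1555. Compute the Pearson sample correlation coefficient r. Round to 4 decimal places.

S_xy = nΣxy − ΣxΣy = 13·1555 − 71·248 = 20215 − 17608 = 2607
S_xx = nΣx² − (Σx)² = 13·451 − 71² = 5863 − 5041 = 822
S_yy = nΣy² − (Σy)² = 13·5834 − 248² = 75842 − 61504 = 14338
r = S_xy / √(S_xx·S_yy) = 2607 / √(822·14338) = 2607 / √11785836 = 2607 / 3433.0505 = 0.7594

0.7594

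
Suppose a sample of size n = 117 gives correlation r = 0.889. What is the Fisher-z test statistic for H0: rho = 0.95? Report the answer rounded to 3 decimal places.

Fisher z: atanh(0.889) = 1.417136, atanh(0.95) = 1.831781
z = (z_r − z_0)·√(n−3) = (1.417136 − 1.831781)·√114 = -0.414645 · 10.677078 = -4.427

-4.427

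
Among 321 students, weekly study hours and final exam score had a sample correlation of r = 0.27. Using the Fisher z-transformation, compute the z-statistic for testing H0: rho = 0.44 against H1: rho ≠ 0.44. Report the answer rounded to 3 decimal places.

z_r = atanh(0.27) = 0.276864,  z_0 = atanh(0.44) = 0.472231
SE = 1/√(n−3) = 1/√318 = 0.056077
z = (z_r − z_0)/SE = (0.276864 − 0.472231) / 0.056077 = -0.195367 / 0.056077 = -3.484

-3.484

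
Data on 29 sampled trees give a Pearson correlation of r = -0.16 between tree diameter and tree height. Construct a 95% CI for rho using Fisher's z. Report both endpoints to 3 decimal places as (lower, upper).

(-0.497, 0.219)

z_r = atanh(-0.16) = -0.161387;  SE = 1/√(n−3) = 1/√26 = 0.196116
z-limits: -0.161387 ± 1.960·0.196116 = -0.161387 ± 0.384387 = [-0.545774, 0.223000]
ρ-limits: (tanh -0.545774, tanh 0.223000) = (-0.497, 0.219)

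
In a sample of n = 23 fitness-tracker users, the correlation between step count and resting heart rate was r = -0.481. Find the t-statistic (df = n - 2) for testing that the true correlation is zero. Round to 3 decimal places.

1 − r² = 1 − 0.231361 = 0.768639;  √(1−r²) = 0.876721
√(n−2) = √21 = 4.582576
t = r·√(n−2)/√(1−r²) = -0.481 · 4.582576 / 0.876721 = -2.514

-2.514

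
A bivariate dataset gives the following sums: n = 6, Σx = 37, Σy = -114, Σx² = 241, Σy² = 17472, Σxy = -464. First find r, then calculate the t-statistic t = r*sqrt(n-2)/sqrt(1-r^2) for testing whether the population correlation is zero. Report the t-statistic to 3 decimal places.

1.281

S_xy = nΣxy − ΣxΣy = 6·(-464) − 37·(-114) = -2784 − (-4218) = 1434
S_xx = nΣx² − (Σx)² = 6·241 − 37² = 1446 − 1369 = 77
S_yy = nΣy² − (Σy)² = 6·17472 − (-114)² = 104832 − 12996 = 91836
r = S_xy / √(S_xx·S_yy) = 1434 / √(77·91836) = 1434 / √7071372 = 1434 / 2659.2051 = 0.5393
t = r·√(n−2)/√(1−r²) = 0.5393·√4 / √(1−0.290844) = 1.078600 / 0.842114 = 1.281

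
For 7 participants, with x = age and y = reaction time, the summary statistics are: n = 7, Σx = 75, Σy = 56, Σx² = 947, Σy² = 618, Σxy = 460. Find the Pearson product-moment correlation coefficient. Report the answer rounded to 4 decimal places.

Numerator: nΣxy − (Σx)(Σy) = 7·460 − (75)(56) = -980
Denominator: √[(nΣx²−(Σx)²)(nΣy²−(Σy)²)]
  nΣx²−(Σx)² = 7·947 − 5625 = 1004;  nΣy²−(Σy)² = 7·618 − 3136 = 1190
  √(1004·1190) = √1194760 = 1093.0508
r = -980 / 1093.0508 = -0.8966

-0.8966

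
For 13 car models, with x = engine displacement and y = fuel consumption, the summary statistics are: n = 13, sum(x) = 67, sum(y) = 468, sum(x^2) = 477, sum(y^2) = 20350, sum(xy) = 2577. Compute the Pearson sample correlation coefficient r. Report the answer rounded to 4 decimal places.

0.2430

Numerator: nΣxy − (Σx)(Σy) = 13·2577 − (67)(468) = 2145
Denominator: √[(nΣx²−(Σx)²)(nΣy²−(Σy)²)]
  nΣx²−(Σx)² = 13·477 − 4489 = 1712;  nΣy²−(Σy)² = 13·20350 − 219024 = 45526
  √(1712·45526) = √77940512 = 8828.3924
r = 2145 / 8828.3924 = 0.2430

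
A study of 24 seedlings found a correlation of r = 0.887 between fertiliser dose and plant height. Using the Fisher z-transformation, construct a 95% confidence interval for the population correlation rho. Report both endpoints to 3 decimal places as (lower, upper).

Fisher z: z_r = atanh(r) = ½·ln((1+0.887)/(1−0.887)) = 1.407678
SE(z) = 1/√(n−3) = 1/√21 = 0.218218
95% ⇒ z* = 1.960; margin = 1.960·0.218218 = 0.427707
CI on z-scale: (0.979971, 1.835385)
Back-transform: tanh(0.979971) = 0.753053, tanh(1.835385) = 0.950350

(0.753, 0.950)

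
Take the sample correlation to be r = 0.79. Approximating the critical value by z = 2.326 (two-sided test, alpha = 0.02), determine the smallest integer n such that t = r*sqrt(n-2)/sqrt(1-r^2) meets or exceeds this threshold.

6

Need r·√(n−2)/√(1−r²) ≥ 2.326
√(n−2) ≥ 2.326·√(1−0.6241) / 0.79 = 2.326·0.613107 / 0.79 = 1.8052
n−2 ≥ 3.2587  ⇒  n ≥ 5.2587
Smallest integer n = 6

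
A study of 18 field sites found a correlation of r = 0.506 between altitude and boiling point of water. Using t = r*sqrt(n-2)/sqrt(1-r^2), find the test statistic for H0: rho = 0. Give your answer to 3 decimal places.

1 − r² = 1 − 0.256036 = 0.743964;  √(1−r²) = 0.862533
√(n−2) = √16 = 4.000000
t = r·√(n−2)/√(1−r²) = 0.506 · 4.000000 / 0.862533 = 2.347

2.347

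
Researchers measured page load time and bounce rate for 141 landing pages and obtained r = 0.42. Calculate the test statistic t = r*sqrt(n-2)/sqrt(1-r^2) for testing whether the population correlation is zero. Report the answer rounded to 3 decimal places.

t = r·√(n−2) / √(1−r²) with r = 0.42, n = 141
  = 0.42·√139 / √(1 − 0.1764)
  = 0.42·11.789826 / 0.907524
  = 4.951727 / 0.907524 = 5.456

5.456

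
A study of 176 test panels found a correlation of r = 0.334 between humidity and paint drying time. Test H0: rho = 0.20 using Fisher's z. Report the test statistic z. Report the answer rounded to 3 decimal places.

Fisher z: atanh(0.334) = 0.347324, atanh(0.20) = 0.202733
z = (z_r − z_0)·√(n−3) = (0.347324 − 0.202733)·√173 = 0.144591 · 13.152946 = 1.902

1.902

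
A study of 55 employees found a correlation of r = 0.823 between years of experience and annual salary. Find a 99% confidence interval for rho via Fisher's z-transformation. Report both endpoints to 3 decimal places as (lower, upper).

(0.669, 0.909)

z_r = atanh(0.823) = 1.166045;  SE = 1/√(n−3) = 1/√52 = 0.138675
z-limits: 1.166045 ± 2.576·0.138675 = 1.166045 ± 0.357227 = [0.808818, 1.523272]
ρ-limits: (tanh 0.808818, tanh 1.523272) = (0.669, 0.909)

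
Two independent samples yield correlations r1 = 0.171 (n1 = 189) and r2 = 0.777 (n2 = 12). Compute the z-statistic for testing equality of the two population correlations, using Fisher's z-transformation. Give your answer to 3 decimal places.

Fisher z-transforms: z1 = atanh(0.171) = 0.172697, z2 = atanh(0.777) = 1.037755; difference d = -0.865058
Var(d) = 1/186 + 1/9 = 0.0053763 + 0.1111111 = 0.1164874
z = d/√Var(d) = -0.865058 / √0.1164874 = -0.865058 / 0.341303 = -2.535

-2.535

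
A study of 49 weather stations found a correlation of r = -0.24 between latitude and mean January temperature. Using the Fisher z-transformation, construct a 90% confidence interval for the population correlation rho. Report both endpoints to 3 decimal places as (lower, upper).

Fisher z: z_r = atanh(r) = ½·ln((1+(-0.24))/(1−(-0.24))) = -0.244774
SE(z) = 1/√(n−3) = 1/√46 = 0.147442
90% ⇒ z* = 1.645; margin = 1.645·0.147442 = 0.242542
CI on z-scale: (-0.487316, -0.002232)
Back-transform: tanh(-0.487316) = -0.452084, tanh(-0.002232) = -0.002232

(-0.452, -0.002)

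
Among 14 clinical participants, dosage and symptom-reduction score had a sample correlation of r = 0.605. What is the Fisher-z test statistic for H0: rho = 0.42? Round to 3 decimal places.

z_r = atanh(0.605) = 0.700997,  z_0 = atanh(0.42) = 0.447692
SE = 1/√(n−3) = 1/√11 = 0.301511
z = (z_r − z_0)/SE = (0.700997 − 0.447692) / 0.301511 = 0.253305 / 0.301511 = 0.840

0.840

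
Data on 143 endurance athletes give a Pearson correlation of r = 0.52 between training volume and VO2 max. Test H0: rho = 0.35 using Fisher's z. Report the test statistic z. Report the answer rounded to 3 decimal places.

2.495

z_r = atanh(0.52) = 0.576340,  z_0 = atanh(0.35) = 0.365444
SE = 1/√(n−3) = 1/√140 = 0.084515
z = (z_r − z_0)/SE = (0.576340 − 0.365444) / 0.084515 = 0.210896 / 0.084515 = 2.495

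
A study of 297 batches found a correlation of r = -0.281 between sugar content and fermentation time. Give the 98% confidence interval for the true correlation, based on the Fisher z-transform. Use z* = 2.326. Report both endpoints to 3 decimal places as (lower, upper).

Fisher z: z_r = atanh(r) = ½·ln((1+(-0.281))/(1−(-0.281))) = -0.288767
SE(z) = 1/√(n−3) = 1/√294 = 0.058321
98% ⇒ z* = 2.326; margin = 2.326·0.058321 = 0.135655
CI on z-scale: (-0.424422, -0.153112)
Back-transform: tanh(-0.424422) = -0.400649, tanh(-0.153112) = -0.151927

(-0.401, -0.152)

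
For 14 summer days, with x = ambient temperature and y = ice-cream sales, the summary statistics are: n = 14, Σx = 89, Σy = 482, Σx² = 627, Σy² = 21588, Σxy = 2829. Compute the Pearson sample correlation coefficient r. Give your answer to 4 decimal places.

-0.4253

S_xy = nΣxy − ΣxΣy = 14·2829 − 89·482 = 39606 − 42898 = -3292
S_xx = nΣx² − (Σx)² = 14·627 − 89² = 8778 − 7921 = 857
S_yy = nΣy² − (Σy)² = 14·21588 − 482² = 302232 − 232324 = 69908
r = S_xy / √(S_xx·S_yy) = -3292 / √(857·69908) = -3292 / √59911156 = -3292 / 7740.2297 = -0.4253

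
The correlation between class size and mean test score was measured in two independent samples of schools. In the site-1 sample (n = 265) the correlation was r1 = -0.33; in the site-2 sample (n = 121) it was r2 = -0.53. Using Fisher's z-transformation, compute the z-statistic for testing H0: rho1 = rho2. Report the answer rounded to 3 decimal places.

2.231

z1 = atanh(-0.33) = -0.342828,  z2 = atanh(-0.53) = -0.590145
SE = √(1/(n1−3) + 1/(n2−3)) = √(1/262 + 1/118) = √(0.0038168 + 0.0084746) = √0.0122914 = 0.110867
z = (z1 − z2)/SE = (-0.342828 − (-0.590145)) / 0.110867 = 0.247317 / 0.110867 = 2.231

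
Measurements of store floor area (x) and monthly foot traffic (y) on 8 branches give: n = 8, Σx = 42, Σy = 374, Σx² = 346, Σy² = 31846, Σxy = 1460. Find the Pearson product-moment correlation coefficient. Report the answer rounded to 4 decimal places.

-0.3750

Numerator: nΣxy − (Σx)(Σy) = 8·1460 − (42)(374) = -4028
Denominator: √[(nΣx²−(Σx)²)(nΣy²−(Σy)²)]
  nΣx²−(Σx)² = 8·346 − 1764 = 1004;  nΣy²−(Σy)² = 8·31846 − 139876 = 114892
  √(1004·114892) = √115351568 = 10740.1847
r = -4028 / 10740.1847 = -0.3750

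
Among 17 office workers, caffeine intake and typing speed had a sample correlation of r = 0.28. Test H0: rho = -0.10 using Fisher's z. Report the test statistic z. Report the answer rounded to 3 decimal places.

1.452

z_r = atanh(0.28) = 0.287682,  z_0 = atanh(-0.10) = -0.100335
SE = 1/√(n−3) = 1/√14 = 0.267261
z = (z_r − z_0)/SE = (0.287682 − (-0.100335)) / 0.267261 = 0.388017 / 0.267261 = 1.452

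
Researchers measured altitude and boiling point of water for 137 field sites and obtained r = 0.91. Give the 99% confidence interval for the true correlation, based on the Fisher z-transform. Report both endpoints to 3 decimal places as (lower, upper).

(0.863, 0.941)

Fisher z: z_r = atanh(r) = ½·ln((1+0.91)/(1−0.91)) = 1.527524
SE(z) = 1/√(n−3) = 1/√134 = 0.086387
99% ⇒ z* = 2.576; margin = 2.576·0.086387 = 0.222533
CI on z-scale: (1.304991, 1.750057)
Back-transform: tanh(1.304991) = 0.863002, tanh(1.750057) = 0.941382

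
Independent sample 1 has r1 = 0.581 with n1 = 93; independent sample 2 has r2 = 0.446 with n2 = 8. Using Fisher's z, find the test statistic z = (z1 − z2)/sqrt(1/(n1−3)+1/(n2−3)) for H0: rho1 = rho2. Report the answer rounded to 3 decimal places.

z1 = atanh(0.581) = 0.663971,  z2 = atanh(0.446) = 0.479696
SE = √(1/(n1−3) + 1/(n2−3)) = √(1/90 + 1/5) = √(0.0111111 + 0.2000000) = √0.2111111 = 0.459468
z = (z1 − z2)/SE = (0.663971 − 0.479696) / 0.459468 = 0.184275 / 0.459468 = 0.401

0.401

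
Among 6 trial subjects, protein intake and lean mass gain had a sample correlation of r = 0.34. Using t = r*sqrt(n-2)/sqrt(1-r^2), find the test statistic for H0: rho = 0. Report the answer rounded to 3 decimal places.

0.723

t = r·√(n−2) / √(1−r²) with r = 0.34, n = 6
  = 0.34·√4 / √(1 − 0.1156)
  = 0.34·2.000000 / 0.940425
  = 0.680000 / 0.940425 = 0.723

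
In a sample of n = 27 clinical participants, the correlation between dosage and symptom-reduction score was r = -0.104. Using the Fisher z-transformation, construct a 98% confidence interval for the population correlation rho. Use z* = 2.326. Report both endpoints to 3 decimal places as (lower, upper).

(-0.522, 0.354)

Fisher z: z_r = atanh(r) = ½·ln((1+(-0.104))/(1−(-0.104))) = -0.104377
SE(z) = 1/√(n−3) = 1/√24 = 0.204124
98% ⇒ z* = 2.326; margin = 2.326·0.204124 = 0.474792
CI on z-scale: (-0.579169, 0.370415)
Back-transform: tanh(-0.579169) = -0.522061, tanh(0.370415) = 0.354355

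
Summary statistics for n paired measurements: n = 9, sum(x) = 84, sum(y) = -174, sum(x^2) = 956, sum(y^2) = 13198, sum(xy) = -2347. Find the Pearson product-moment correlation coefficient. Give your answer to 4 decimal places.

-0.5559

S_xy = nΣxy − ΣxΣy = 9·(-2347) − 84·(-174) = -21123 − (-14616) = -6507
S_xx = nΣx² − (Σx)² = 9·956 − 84² = 8604 − 7056 = 1548
S_yy = nΣy² − (Σy)² = 9·13198 − (-174)² = 118782 − 30276 = 88506
r = S_xy / √(S_xx·S_yy) = -6507 / √(1548·88506) = -6507 / √137007288 = -6507 / 11705.0112 = -0.5559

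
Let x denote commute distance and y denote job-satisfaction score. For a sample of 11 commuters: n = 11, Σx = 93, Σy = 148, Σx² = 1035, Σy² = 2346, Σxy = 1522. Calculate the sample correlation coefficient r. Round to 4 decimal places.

S_xy = nΣxy − ΣxΣy = 11·1522 − 93·148 = 16742 − 13764 = 2978
S_xx = nΣx² − (Σx)² = 11·1035 − 93² = 11385 − 8649 = 2736
S_yy = nΣy² − (Σy)² = 11·2346 − 148² = 25806 − 21904 = 3902
r = S_xy / √(S_xx·S_yy) = 2978 / √(2736·3902) = 2978 / √10675872 = 2978 / 3267.3953 = 0.9114

0.9114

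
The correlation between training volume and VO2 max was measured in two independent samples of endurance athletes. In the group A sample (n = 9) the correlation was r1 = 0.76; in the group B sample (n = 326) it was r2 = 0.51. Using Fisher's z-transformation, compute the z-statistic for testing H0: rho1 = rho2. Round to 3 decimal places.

1.052

Fisher z-transforms: z1 = atanh(0.76) = 0.996215, z2 = atanh(0.51) = 0.562730; difference d = 0.433485
Var(d) = 1/6 + 1/323 = 0.1666667 + 0.0030960 = 0.1697627
z = d/√Var(d) = 0.433485 / √0.1697627 = 0.433485 / 0.412023 = 1.052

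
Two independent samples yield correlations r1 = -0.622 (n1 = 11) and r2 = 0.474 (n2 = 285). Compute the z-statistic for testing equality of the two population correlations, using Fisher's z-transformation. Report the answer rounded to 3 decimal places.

Fisher z-transforms: z1 = atanh(-0.622) = -0.728261, z2 = atanh(0.474) = 0.515217; difference d = -1.243478
Var(d) = 1/8 + 1/282 = 0.1250000 + 0.0035461 = 0.1285461
z = d/√Var(d) = -1.243478 / √0.1285461 = -1.243478 / 0.358533 = -3.468

-3.468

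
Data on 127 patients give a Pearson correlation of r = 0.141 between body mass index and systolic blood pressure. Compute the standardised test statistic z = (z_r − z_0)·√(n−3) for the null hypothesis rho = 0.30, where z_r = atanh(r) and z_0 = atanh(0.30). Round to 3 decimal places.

-1.866

z_r = atanh(0.141) = 0.141946,  z_0 = atanh(0.30) = 0.309520
SE = 1/√(n−3) = 1/√124 = 0.089803
z = (z_r − z_0)/SE = (0.141946 − 0.309520) / 0.089803 = -0.167574 / 0.089803 = -1.866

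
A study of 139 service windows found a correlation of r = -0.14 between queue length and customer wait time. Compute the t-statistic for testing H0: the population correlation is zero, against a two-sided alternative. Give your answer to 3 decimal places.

-1.655

1 − r² = 1 − 0.0196 = 0.9804;  √(1−r²) = 0.990152
√(n−2) = √137 = 11.704700
t = r·√(n−2)/√(1−r²) = -0.14 · 11.704700 / 0.990152 = -1.655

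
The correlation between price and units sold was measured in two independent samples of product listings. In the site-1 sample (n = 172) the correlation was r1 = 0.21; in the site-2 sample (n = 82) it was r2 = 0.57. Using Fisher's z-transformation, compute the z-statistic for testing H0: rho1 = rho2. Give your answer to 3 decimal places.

z1 = atanh(0.21) = 0.213171,  z2 = atanh(0.57) = 0.647523
SE = √(1/(n1−3) + 1/(n2−3)) = √(1/169 + 1/79) = √(0.0059172 + 0.0126582) = √0.0185754 = 0.136292
z = (z1 − z2)/SE = (0.213171 − 0.647523) / 0.136292 = -0.434352 / 0.136292 = -3.187

-3.187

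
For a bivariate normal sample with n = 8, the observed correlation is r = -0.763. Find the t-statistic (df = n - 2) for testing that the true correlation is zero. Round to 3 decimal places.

1 − r² = 1 − 0.582169 = 0.417831;  √(1−r²) = 0.646398
√(n−2) = √6 = 2.449490
t = r·√(n−2)/√(1−r²) = -0.763 · 2.449490 / 0.646398 = -2.891

-2.891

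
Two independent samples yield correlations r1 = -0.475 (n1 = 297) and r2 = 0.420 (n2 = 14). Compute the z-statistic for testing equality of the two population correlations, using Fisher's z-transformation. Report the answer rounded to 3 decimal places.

Fisher z-transforms: z1 = atanh(-0.475) = -0.516508, z2 = atanh(0.420) = 0.447692; difference d = -0.964200
Var(d) = 1/294 + 1/11 = 0.0034014 + 0.0909091 = 0.0943105
z = d/√Var(d) = -0.964200 / √0.0943105 = -0.964200 / 0.307100 = -3.140

-3.140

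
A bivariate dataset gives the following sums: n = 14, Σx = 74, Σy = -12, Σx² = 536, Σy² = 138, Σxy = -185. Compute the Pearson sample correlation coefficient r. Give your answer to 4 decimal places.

Numerator: nΣxy − (Σx)(Σy) = 14·(-185) − (74)(-12) = -1702
Denominator: √[(nΣx²−(Σx)²)(nΣy²−(Σy)²)]
  nΣx²−(Σx)² = 14·536 − 5476 = 2028;  nΣy²−(Σy)² = 14·138 − 144 = 1788
  √(2028·1788) = √3626064 = 1904.2227
r = -1702 / 1904.2227 = -0.8938

-0.8938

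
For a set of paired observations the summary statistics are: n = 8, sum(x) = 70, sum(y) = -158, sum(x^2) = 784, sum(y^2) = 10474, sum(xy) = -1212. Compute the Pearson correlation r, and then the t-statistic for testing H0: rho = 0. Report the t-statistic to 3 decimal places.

S_xy = nΣxy − ΣxΣy = 8·(-1212) − 70·(-158) = -9696 − (-11060) = 1364
S_xx = nΣx² − (Σx)² = 8·784 − 70² = 6272 − 4900 = 1372
S_yy = nΣy² − (Σy)² = 8·10474 − (-158)² = 83792 − 24964 = 58828
r = S_xy / √(S_xx·S_yy) = 1364 / √(1372·58828) = 1364 / √80712016 = 1364 / 8983.9866 = 0.1518
t = r·√(n−2)/√(1−r²) = 0.1518·√6 / √(1−0.023043) = 0.371833 / 0.988411 = 0.376

0.376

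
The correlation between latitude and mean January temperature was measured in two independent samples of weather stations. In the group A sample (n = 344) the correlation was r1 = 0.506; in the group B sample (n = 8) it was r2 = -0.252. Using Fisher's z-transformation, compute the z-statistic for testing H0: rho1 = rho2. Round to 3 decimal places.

1.809

z1 = atanh(0.506) = 0.557338,  z2 = atanh(-0.252) = -0.257547
SE = √(1/(n1−3) + 1/(n2−3)) = √(1/341 + 1/5) = √(0.0029326 + 0.2000000) = √0.2029326 = 0.450480
z = (z1 − z2)/SE = (0.557338 − (-0.257547)) / 0.450480 = 0.814885 / 0.450480 = 1.809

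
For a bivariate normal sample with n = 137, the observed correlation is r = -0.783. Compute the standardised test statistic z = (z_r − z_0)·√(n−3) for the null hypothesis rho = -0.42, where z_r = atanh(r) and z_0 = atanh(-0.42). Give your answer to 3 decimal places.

z_r = atanh(-0.783) = -1.053078,  z_0 = atanh(-0.42) = -0.447692
SE = 1/√(n−3) = 1/√134 = 0.086387
z = (z_r − z_0)/SE = (-1.053078 − (-0.447692)) / 0.086387 = -0.605386 / 0.086387 = -7.008

-7.008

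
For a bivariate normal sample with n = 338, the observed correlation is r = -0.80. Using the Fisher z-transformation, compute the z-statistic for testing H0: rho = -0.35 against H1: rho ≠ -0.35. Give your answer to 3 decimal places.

z_r = atanh(-0.80) = -1.098612,  z_0 = atanh(-0.35) = -0.365444
SE = 1/√(n−3) = 1/√335 = 0.054636
z = (z_r − z_0)/SE = (-1.098612 − (-0.365444)) / 0.054636 = -0.733168 / 0.054636 = -13.419

-13.419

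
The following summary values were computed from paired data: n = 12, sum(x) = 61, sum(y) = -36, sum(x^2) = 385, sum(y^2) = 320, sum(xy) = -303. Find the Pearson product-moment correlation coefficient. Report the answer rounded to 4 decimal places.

S_xy = nΣxy − ΣxΣy = 12·(-303) − 61·(-36) = -3636 − (-2196) = -1440
S_xx = nΣx² − (Σx)² = 12·385 − 61² = 4620 − 3721 = 899
S_yy = nΣy² − (Σy)² = 12·320 − (-36)² = 3840 − 1296 = 2544
r = S_xy / √(S_xx·S_yy) = -1440 / √(899·2544) = -1440 / √2287056 = -1440 / 1512.3016 = -0.9522

-0.9522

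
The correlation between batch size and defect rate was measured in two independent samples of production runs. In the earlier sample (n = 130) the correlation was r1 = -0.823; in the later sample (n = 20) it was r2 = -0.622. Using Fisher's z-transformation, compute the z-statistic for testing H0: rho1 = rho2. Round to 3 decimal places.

Fisher z-transforms: z1 = atanh(-0.823) = -1.166045, z2 = atanh(-0.622) = -0.728261; difference d = -0.437784
Var(d) = 1/127 + 1/17 = 0.0078740 + 0.0588235 = 0.0666975
z = d/√Var(d) = -0.437784 / √0.0666975 = -0.437784 / 0.258259 = -1.695

-1.695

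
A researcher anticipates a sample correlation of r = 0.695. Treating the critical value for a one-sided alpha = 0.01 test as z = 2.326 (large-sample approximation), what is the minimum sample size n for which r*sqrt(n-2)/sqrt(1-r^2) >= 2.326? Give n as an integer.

8

Need r·√(n−2)/√(1−r²) ≥ 2.326
√(n−2) ≥ 2.326·√(1−0.483025) / 0.695 = 2.326·0.719010 / 0.695 = 2.4064
n−2 ≥ 5.7908  ⇒  n ≥ 7.7908
Smallest integer n = 8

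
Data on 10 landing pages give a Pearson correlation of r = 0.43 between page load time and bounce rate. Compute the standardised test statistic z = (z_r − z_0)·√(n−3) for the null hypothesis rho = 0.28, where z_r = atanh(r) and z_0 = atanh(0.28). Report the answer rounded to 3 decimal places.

0.456

z_r = atanh(0.43) = 0.459897,  z_0 = atanh(0.28) = 0.287682
SE = 1/√(n−3) = 1/√7 = 0.377964
z = (z_r − z_0)/SE = (0.459897 − 0.287682) / 0.377964 = 0.172215 / 0.377964 = 0.456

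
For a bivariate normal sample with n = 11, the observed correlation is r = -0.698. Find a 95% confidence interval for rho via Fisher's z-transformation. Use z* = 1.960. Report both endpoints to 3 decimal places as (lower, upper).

(-0.915, -0.169)

z_r = atanh(-0.698) = -0.863390;  SE = 1/√(n−3) = 1/√8 = 0.353553
z-limits: -0.863390 ± 1.960·0.353553 = -0.863390 ± 0.692964 = [-1.556354, -0.170426]
ρ-limits: (tanh -1.556354, tanh -0.170426) = (-0.915, -0.169)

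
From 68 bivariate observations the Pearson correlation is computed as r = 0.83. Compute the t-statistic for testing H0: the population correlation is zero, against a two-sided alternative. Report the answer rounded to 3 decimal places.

12.089

t = r·√(n−2) / √(1−r²) with r = 0.83, n = 68
  = 0.83·√66 / √(1 − 0.6889)
  = 0.83·8.124038 / 0.557763
  = 6.742952 / 0.557763 = 12.089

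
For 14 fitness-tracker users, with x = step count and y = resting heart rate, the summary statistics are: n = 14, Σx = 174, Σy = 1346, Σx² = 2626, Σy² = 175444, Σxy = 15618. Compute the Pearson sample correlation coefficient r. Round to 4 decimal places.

-0.2405

S_xy = nΣxy − ΣxΣy = 14·15618 − 174·1346 = 218652 − 234204 = -15552
S_xx = nΣx² − (Σx)² = 14·2626 − 174² = 36764 − 30276 = 6488
S_yy = nΣy² − (Σy)² = 14·175444 − 1346² = 2456216 − 1811716 = 644500
r = S_xy / √(S_xx·S_yy) = -15552 / √(6488·644500) = -15552 / √4181516000 = -15552 / 64664.6426 = -0.2405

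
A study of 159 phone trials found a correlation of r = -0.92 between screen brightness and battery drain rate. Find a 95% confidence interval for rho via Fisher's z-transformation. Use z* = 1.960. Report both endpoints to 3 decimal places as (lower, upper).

Fisher z: z_r = atanh(r) = ½·ln((1+(-0.92))/(1−(-0.92))) = -1.589027
SE(z) = 1/√(n−3) = 1/√156 = 0.080064
95% ⇒ z* = 1.960; margin = 1.960·0.080064 = 0.156925
CI on z-scale: (-1.745952, -1.432102)
Back-transform: tanh(-1.745952) = -0.940913, tanh(-1.432102) = -0.892097

(-0.941, -0.892)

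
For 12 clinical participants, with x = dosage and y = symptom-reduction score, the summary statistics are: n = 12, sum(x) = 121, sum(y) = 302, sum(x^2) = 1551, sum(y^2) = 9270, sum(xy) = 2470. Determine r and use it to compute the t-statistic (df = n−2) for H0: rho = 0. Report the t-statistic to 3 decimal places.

-3.863

S_xy = nΣxy − ΣxΣy = 12·2470 − 121·302 = 29640 − 36542 = -6902
S_xx = nΣx² − (Σx)² = 12·1551 − 121² = 18612 − 14641 = 3971
S_yy = nΣy² − (Σy)² = 12·9270 − 302² = 111240 − 91204 = 20036
r = S_xy / √(S_xx·S_yy) = -6902 / √(3971·20036) = -6902 / √79562956 = -6902 / 8919.8069 = -0.7738
t = r·√(n−2)/√(1−r²) = -0.7738·√10 / √(1−0.598766) = -2.446970 / 0.633430 = -3.863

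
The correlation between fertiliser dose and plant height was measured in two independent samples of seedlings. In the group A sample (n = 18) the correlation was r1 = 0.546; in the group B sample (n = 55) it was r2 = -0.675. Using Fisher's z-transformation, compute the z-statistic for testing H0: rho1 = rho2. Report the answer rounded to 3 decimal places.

z1 = atanh(0.546) = 0.612665,  z2 = atanh(-0.675) = -0.819872
SE = √(1/(n1−3) + 1/(n2−3)) = √(1/15 + 1/52) = √(0.0666667 + 0.0192308) = √0.0858975 = 0.293083
z = (z1 − z2)/SE = (0.612665 − (-0.819872)) / 0.293083 = 1.432537 / 0.293083 = 4.888

4.888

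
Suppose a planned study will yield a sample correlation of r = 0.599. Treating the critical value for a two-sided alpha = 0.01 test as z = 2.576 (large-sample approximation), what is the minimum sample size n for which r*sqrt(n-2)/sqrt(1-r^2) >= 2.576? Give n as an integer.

Need r·√(n−2)/√(1−r²) ≥ 2.576
√(n−2) ≥ 2.576·√(1−0.358801) / 0.599 = 2.576·0.800749 / 0.599 = 3.4436
n−2 ≥ 11.8584  ⇒  n ≥ 13.8584
Smallest integer n = 14

14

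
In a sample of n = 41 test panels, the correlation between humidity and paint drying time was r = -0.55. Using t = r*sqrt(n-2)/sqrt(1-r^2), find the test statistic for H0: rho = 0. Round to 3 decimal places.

1 − r² = 1 − 0.3025 = 0.6975;  √(1−r²) = 0.835165
√(n−2) = √39 = 6.244998
t = r·√(n−2)/√(1−r²) = -0.55 · 6.244998 / 0.835165 = -4.113

-4.113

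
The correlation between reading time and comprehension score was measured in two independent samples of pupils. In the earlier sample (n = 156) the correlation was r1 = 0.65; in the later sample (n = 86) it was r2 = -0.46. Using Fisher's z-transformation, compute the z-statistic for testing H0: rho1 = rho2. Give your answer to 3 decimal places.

Fisher z-transforms: z1 = atanh(0.65) = 0.775299, z2 = atanh(-0.46) = -0.497311; difference d = 1.272610
Var(d) = 1/153 + 1/83 = 0.0065359 + 0.0120482 = 0.0185841
z = d/√Var(d) = 1.272610 / √0.0185841 = 1.272610 / 0.136324 = 9.335

9.335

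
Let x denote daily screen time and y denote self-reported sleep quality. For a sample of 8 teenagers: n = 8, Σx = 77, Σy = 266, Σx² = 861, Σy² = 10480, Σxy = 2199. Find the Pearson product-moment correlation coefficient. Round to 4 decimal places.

-0.8159

S_xy = nΣxy − ΣxΣy = 8·2199 − 77·266 = 17592 − 20482 = -2890
S_xx = nΣx² − (Σx)² = 8·861 − 77² = 6888 − 5929 = 959
S_yy = nΣy² − (Σy)² = 8·10480 − 266² = 83840 − 70756 = 13084
r = S_xy / √(S_xx·S_yy) = -2890 / √(959·13084) = -2890 / √12547556 = -2890 / 3542.2530 = -0.8159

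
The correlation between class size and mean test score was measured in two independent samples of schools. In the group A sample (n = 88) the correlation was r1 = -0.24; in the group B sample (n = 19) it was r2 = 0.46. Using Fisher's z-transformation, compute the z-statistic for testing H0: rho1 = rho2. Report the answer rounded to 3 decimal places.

-2.723

Fisher z-transforms: z1 = atanh(-0.24) = -0.244774, z2 = atanh(0.46) = 0.497311; difference d = -0.742085
Var(d) = 1/85 + 1/16 = 0.0117647 + 0.0625000 = 0.0742647
z = d/√Var(d) = -0.742085 / √0.0742647 = -0.742085 / 0.272516 = -2.723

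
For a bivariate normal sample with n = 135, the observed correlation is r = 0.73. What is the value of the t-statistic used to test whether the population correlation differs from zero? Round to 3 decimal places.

t = r·√(n−2) / √(1−r²) with r = 0.73, n = 135
  = 0.73·√133 / √(1 − 0.5329)
  = 0.73·11.532563 / 0.683447
  = 8.418771 / 0.683447 = 12.318

12.318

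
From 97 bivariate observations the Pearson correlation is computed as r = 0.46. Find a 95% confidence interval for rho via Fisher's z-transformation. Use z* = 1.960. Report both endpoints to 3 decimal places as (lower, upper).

(0.287, 0.604)

Fisher z: z_r = atanh(r) = ½·ln((1+0.46)/(1−0.46)) = 0.497311
SE(z) = 1/√(n−3) = 1/√94 = 0.103142
95% ⇒ z* = 1.960; margin = 1.960·0.103142 = 0.202158
CI on z-scale: (0.295153, 0.699469)
Back-transform: tanh(0.295153) = 0.286871, tanh(0.699469) = 0.604031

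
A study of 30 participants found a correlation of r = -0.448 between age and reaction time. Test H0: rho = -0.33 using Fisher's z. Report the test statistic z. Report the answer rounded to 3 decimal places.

Fisher z: atanh(-0.448) = -0.482195, atanh(-0.33) = -0.342828
z = (z_r − z_0)·√(n−3) = (-0.482195 − (-0.342828))·√27 = -0.139367 · 5.196152 = -0.724

-0.724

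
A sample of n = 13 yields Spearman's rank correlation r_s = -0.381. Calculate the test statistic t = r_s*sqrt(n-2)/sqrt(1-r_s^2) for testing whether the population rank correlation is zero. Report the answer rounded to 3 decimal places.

t = r_s·√(n−2) / √(1−r_s²) with r_s = -0.381, n = 13
  = -0.381·√11 / √(1 − 0.145161)
  = -0.381·3.316625 / 0.924575
  = -1.263634 / 0.924575 = -1.367

-1.367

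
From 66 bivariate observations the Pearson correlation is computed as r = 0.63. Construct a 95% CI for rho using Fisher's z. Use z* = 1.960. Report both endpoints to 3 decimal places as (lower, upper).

(0.458, 0.757)

Fisher z: z_r = atanh(r) = ½·ln((1+0.63)/(1−0.63)) = 0.741416
SE(z) = 1/√(n−3) = 1/√63 = 0.125988
95% ⇒ z* = 1.960; margin = 1.960·0.125988 = 0.246936
CI on z-scale: (0.494480, 0.988352)
Back-transform: tanh(0.494480) = 0.457765, tanh(0.988352) = 0.756659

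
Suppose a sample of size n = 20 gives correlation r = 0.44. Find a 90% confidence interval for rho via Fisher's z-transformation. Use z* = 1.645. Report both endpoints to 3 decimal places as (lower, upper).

(0.073, 0.702)

z_r = atanh(0.44) = 0.472231;  SE = 1/√(n−3) = 1/√17 = 0.242536
z-limits: 0.472231 ± 1.645·0.242536 = 0.472231 ± 0.398972 = [0.073259, 0.871203]
ρ-limits: (tanh 0.073259, tanh 0.871203) = (0.073, 0.702)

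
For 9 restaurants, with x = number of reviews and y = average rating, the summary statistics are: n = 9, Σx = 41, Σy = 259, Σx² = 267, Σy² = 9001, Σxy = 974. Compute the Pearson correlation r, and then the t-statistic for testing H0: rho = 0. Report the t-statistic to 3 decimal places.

-1.905

S_xy = nΣxy − ΣxΣy = 9·974 − 41·259 = 8766 − 10619 = -1853
S_xx = nΣx² − (Σx)² = 9·267 − 41² = 2403 − 1681 = 722
S_yy = nΣy² − (Σy)² = 9·9001 − 259² = 81009 − 67081 = 13928
r = S_xy / √(S_xx·S_yy) = -1853 / √(722·13928) = -1853 / √10056016 = -1853 / 3171.1222 = -0.5843
t = r·√(n−2)/√(1−r²) = -0.5843·√7 / √(1−0.341406) = -1.545912 / 0.811538 = -1.905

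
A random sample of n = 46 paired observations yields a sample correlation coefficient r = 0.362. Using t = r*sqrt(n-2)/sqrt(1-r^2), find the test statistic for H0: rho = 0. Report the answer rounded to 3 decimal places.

2.576

t = r·√(n−2) / √(1−r²) with r = 0.362, n = 46
  = 0.362·√44 / √(1 − 0.131044)
  = 0.362·6.633250 / 0.932178
  = 2.401236 / 0.932178 = 2.576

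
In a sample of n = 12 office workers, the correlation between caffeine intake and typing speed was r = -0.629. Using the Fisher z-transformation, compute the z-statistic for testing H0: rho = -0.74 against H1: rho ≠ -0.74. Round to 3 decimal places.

Fisher z: atanh(-0.629) = -0.739760, atanh(-0.74) = -0.950479
z = (z_r − z_0)·√(n−3) = (-0.739760 − (-0.950479))·√9 = 0.210719 · 3.000000 = 0.632

0.632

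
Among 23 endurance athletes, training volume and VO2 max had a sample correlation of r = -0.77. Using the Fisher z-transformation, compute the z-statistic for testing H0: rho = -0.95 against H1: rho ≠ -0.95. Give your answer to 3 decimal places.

z_r = atanh(-0.77) = -1.020328,  z_0 = atanh(-0.95) = -1.831781
SE = 1/√(n−3) = 1/√20 = 0.223607
z = (z_r − z_0)/SE = (-1.020328 − (-1.831781)) / 0.223607 = 0.811453 / 0.223607 = 3.629

3.629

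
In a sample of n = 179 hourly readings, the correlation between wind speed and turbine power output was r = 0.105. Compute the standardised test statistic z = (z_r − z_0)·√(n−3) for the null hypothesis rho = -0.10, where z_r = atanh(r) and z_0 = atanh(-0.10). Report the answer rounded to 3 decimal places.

2.729

Fisher z: atanh(0.105) = 0.105388, atanh(-0.10) = -0.100335
z = (z_r − z_0)·√(n−3) = (0.105388 − (-0.100335))·√176 = 0.205723 · 13.266499 = 2.729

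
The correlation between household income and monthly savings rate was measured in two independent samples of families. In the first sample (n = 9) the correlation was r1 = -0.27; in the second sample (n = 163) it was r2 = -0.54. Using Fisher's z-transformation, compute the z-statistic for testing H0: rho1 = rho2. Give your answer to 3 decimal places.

0.787

Fisher z-transforms: z1 = atanh(-0.27) = -0.276864, z2 = atanh(-0.54) = -0.604156; difference d = 0.327292
Var(d) = 1/6 + 1/160 = 0.1666667 + 0.0062500 = 0.1729167
z = d/√Var(d) = 0.327292 / √0.1729167 = 0.327292 / 0.415833 = 0.787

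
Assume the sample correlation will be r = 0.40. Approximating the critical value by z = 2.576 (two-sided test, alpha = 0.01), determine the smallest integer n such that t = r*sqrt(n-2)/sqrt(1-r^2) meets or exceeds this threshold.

37

Need r·√(n−2)/√(1−r²) ≥ 2.576
√(n−2) ≥ 2.576·√(1−0.1600) / 0.40 = 2.576·0.916515 / 0.40 = 5.9024
n−2 ≥ 34.8383  ⇒  n ≥ 36.8383
Smallest integer n = 37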